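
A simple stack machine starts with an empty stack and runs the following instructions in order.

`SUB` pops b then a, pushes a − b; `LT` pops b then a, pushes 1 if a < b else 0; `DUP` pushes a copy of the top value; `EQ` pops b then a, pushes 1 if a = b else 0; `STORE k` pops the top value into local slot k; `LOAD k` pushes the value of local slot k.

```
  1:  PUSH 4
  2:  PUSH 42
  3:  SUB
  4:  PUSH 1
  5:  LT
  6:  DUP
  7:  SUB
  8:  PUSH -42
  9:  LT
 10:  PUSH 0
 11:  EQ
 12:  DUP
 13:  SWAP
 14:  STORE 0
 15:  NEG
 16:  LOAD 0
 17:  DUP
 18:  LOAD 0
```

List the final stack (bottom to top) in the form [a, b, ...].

PUSH 4   -> 4
PUSH 42  -> 4 42
SUB      -> -38
PUSH 1   -> -38 1
LT       -> 1
DUP      -> 1 1
SUB      -> 0
PUSH -42 -> 0 -42
LT       -> 0
PUSH 0   -> 0 0
EQ       -> 1
DUP      -> 1 1
SWAP     -> 1 1
STORE 0  -> 1
NEG      -> -1
LOAD 0   -> -1 1
DUP      -> -1 1 1
LOAD 0   -> -1 1 1 1

[-1, 1, 1, 1]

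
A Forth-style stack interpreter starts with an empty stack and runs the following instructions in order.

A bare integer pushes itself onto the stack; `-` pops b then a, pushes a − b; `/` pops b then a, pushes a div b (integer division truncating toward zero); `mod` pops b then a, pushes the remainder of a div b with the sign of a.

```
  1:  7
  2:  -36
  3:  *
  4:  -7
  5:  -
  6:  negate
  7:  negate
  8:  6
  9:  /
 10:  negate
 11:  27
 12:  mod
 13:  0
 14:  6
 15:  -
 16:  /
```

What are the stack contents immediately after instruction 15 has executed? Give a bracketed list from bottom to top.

[13, -6]

7      -> [7]
-36    -> [7, -36]
*      -> [-252]
-7     -> [-252, -7]
-      -> [-245]
negate -> [245]
negate -> [-245]
6      -> [-245, 6]
/      -> [-40]
negate -> [40]
27     -> [40, 27]
mod    -> [13]
0      -> [13, 0]
6      -> [13, 0, 6]
-      -> [13, -6]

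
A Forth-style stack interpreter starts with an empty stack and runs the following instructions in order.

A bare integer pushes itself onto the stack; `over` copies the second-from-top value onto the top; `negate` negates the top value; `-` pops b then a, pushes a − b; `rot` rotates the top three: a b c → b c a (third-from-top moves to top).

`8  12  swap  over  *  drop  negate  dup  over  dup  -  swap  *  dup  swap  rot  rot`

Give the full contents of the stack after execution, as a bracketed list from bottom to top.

8      : [8]
12     : [8, 12]
swap   : [12, 8]
over   : [12, 8, 12]
*      : [12, 96]
drop   : [12]
negate : [-12]
dup    : [-12, -12]
over   : [-12, -12, -12]
dup    : [-12, -12, -12, -12]
-      : [-12, -12, 0]
swap   : [-12, 0, -12]
*      : [-12, 0]
dup    : [-12, 0, 0]
swap   : [-12, 0, 0]
rot    : [0, 0, -12]
rot    : [0, -12, 0]

[0, -12, 0]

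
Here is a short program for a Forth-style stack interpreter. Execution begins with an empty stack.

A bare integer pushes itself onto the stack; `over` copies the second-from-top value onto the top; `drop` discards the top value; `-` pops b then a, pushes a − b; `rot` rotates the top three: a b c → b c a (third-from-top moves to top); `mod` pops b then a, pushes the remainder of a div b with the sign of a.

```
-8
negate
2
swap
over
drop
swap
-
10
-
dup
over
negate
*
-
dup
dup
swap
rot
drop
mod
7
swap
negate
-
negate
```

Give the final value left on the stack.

-7

-8     : -8
negate : 8
2      : 8 2
swap   : 2 8
over   : 2 8 2
drop   : 2 8
swap   : 8 2
-      : 6
10     : 6 10
-      : -4
dup    : -4 -4
over   : -4 -4 -4
negate : -4 -4 4
*      : -4 -16
-      : 12
dup    : 12 12
dup    : 12 12 12
swap   : 12 12 12
rot    : 12 12 12
drop   : 12 12
mod    : 0
7      : 0 7
swap   : 7 0
negate : 7 0
-      : 7
negate : -7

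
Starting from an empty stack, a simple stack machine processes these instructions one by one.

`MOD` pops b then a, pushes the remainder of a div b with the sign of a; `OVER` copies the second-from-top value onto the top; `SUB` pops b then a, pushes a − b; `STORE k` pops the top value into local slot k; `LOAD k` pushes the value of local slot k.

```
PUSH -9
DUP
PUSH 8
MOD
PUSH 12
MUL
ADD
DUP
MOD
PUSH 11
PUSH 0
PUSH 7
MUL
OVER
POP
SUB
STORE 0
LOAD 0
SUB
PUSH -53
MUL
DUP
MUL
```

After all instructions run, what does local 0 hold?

11

PUSH -9  → [-9]
DUP      → [-9, -9]
PUSH 8   → [-9, -9, 8]
MOD      → [-9, -1]
PUSH 12  → [-9, -1, 12]
MUL      → [-9, -12]
ADD      → [-21]
DUP      → [-21, -21]
MOD      → [0]
PUSH 11  → [0, 11]
PUSH 0   → [0, 11, 0]
PUSH 7   → [0, 11, 0, 7]
MUL      → [0, 11, 0]
OVER     → [0, 11, 0, 11]
POP      → [0, 11, 0]
SUB      → [0, 11]
STORE 0  → [0]
LOAD 0   → [0, 11]
SUB      → [-11]
PUSH -53 → [-11, -53]
MUL      → [583]
DUP      → [583, 583]
MUL      → [339889]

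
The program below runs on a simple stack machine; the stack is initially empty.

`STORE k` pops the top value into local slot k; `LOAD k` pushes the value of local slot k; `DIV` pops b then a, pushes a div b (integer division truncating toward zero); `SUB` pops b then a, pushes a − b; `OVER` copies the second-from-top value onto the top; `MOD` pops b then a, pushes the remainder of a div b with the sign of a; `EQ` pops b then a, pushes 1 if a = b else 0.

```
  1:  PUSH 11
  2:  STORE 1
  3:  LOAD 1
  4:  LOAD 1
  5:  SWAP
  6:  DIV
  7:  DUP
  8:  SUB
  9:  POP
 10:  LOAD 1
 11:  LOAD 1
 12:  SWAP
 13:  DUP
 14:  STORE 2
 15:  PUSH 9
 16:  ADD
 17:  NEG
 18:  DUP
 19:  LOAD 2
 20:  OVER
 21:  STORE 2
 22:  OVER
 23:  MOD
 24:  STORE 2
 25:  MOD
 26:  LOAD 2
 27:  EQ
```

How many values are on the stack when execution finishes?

2

PUSH 11 → 11
STORE 1 → (empty)
LOAD 1  → 11
LOAD 1  → 11 11
SWAP    → 11 11
DIV     → 1
DUP     → 1 1
SUB     → 0
POP     → (empty)
LOAD 1  → 11
LOAD 1  → 11 11
SWAP    → 11 11
DUP     → 11 11 11
STORE 2 → 11 11
PUSH 9  → 11 11 9
ADD     → 11 20
NEG     → 11 -20
DUP     → 11 -20 -20
LOAD 2  → 11 -20 -20 11
OVER    → 11 -20 -20 11 -20
STORE 2 → 11 -20 -20 11
OVER    → 11 -20 -20 11 -20
MOD     → 11 -20 -20 11
STORE 2 → 11 -20 -20
MOD     → 11 0
LOAD 2  → 11 0 11
EQ      → 11 0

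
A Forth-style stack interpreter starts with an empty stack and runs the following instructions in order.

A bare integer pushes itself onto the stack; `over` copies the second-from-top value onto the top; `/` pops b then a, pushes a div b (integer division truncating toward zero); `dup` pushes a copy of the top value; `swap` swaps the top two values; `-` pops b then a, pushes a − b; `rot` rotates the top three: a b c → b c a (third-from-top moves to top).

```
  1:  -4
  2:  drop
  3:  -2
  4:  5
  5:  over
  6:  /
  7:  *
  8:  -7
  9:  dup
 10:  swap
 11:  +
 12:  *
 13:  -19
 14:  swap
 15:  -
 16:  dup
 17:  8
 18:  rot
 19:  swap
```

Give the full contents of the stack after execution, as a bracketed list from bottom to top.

[37, 37, 8]

-4   → -4
drop → (empty)
-2   → -2
5    → -2 5
over → -2 5 -2
/    → -2 -2
*    → 4
-7   → 4 -7
dup  → 4 -7 -7
swap → 4 -7 -7
+    → 4 -14
*    → -56
-19  → -56 -19
swap → -19 -56
-    → 37
dup  → 37 37
8    → 37 37 8
rot  → 37 8 37
swap → 37 37 8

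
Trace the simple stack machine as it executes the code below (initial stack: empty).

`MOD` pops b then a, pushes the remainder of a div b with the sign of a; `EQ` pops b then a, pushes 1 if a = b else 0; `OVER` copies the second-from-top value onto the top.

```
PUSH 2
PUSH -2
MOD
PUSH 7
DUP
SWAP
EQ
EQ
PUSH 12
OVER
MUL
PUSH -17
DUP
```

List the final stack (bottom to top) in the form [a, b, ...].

[0, 0, -17, -17]

PUSH 2   → [2]
PUSH -2  → [2, -2]
MOD      → [0]
PUSH 7   → [0, 7]
DUP      → [0, 7, 7]
SWAP     → [0, 7, 7]
EQ       → [0, 1]
EQ       → [0]
PUSH 12  → [0, 12]
OVER     → [0, 12, 0]
MUL      → [0, 0]
PUSH -17 → [0, 0, -17]
DUP      → [0, 0, -17, -17]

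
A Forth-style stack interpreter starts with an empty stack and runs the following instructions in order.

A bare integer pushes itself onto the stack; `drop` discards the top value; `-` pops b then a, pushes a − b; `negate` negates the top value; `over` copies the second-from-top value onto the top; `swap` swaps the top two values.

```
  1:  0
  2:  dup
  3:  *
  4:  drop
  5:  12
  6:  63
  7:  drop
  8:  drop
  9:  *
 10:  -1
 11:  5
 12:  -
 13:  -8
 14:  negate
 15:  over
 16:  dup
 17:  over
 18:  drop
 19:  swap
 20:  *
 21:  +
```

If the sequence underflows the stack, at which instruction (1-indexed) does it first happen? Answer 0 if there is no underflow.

9

0    : 0
dup  : 0 0
*    : 0
drop : (empty)
12   : 12
63   : 12 63
drop : 12
drop : (empty)
*  — needs 2 operands, stack has 0 → underflow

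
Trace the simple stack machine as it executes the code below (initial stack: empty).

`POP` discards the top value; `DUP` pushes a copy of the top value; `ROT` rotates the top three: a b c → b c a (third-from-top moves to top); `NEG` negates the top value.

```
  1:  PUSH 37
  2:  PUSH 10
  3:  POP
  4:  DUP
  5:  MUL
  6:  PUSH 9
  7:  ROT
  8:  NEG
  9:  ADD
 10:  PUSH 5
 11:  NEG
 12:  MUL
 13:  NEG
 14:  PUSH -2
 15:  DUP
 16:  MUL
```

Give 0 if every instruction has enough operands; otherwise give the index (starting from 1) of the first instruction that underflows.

7

PUSH 37  [37]
PUSH 10  [37, 10]
POP      [37]
DUP      [37, 37]
MUL      [1369]
PUSH 9   [1369, 9]
ROT  — needs 3 operands, stack has 2 → underflow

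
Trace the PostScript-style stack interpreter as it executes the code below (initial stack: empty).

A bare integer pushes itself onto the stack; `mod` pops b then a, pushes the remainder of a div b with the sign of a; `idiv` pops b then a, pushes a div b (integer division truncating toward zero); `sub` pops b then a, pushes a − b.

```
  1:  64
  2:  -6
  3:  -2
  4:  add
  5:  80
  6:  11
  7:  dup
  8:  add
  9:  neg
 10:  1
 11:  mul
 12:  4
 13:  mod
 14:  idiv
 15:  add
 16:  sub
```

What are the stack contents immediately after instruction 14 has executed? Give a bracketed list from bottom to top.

64   : [64]
-6   : [64, -6]
-2   : [64, -6, -2]
add  : [64, -8]
80   : [64, -8, 80]
11   : [64, -8, 80, 11]
dup  : [64, -8, 80, 11, 11]
add  : [64, -8, 80, 22]
neg  : [64, -8, 80, -22]
1    : [64, -8, 80, -22, 1]
mul  : [64, -8, 80, -22]
4    : [64, -8, 80, -22, 4]
mod  : [64, -8, 80, -2]
idiv : [64, -8, -40]

[64, -8, -40]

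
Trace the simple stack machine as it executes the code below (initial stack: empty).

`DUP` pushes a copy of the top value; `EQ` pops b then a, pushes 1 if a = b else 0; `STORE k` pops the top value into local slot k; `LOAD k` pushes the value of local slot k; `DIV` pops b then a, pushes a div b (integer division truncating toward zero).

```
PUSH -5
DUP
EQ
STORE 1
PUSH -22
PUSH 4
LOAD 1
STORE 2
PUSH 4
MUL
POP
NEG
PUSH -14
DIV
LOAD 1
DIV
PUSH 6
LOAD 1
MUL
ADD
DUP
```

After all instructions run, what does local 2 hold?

1

PUSH -5  → -5
DUP      → -5 -5
EQ       → 1
STORE 1  → (empty)
PUSH -22 → -22
PUSH 4   → -22 4
LOAD 1   → -22 4 1
STORE 2  → -22 4
PUSH 4   → -22 4 4
MUL      → -22 16
POP      → -22
NEG      → 22
PUSH -14 → 22 -14
DIV      → -1
LOAD 1   → -1 1
DIV      → -1
PUSH 6   → -1 6
LOAD 1   → -1 6 1
MUL      → -1 6
ADD      → 5
DUP      → 5 5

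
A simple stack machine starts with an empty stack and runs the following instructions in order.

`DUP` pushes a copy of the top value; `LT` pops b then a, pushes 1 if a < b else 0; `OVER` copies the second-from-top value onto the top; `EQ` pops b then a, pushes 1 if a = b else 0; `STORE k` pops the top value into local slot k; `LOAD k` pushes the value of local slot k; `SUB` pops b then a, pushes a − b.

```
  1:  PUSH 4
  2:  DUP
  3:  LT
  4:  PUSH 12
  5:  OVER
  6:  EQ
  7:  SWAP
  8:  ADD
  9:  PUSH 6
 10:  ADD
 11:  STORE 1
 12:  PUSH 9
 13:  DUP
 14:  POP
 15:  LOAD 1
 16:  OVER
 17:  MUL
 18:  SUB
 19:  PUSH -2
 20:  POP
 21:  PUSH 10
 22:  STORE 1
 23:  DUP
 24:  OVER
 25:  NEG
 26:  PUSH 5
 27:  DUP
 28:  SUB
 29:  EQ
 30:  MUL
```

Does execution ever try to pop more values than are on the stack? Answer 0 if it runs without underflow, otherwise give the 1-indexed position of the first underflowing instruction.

0

PUSH 4   4
DUP      4 4
LT       0
PUSH 12  0 12
OVER     0 12 0
EQ       0 0
SWAP     0 0
ADD      0
PUSH 6   0 6
ADD      6
STORE 1  (empty)
PUSH 9   9
DUP      9 9
POP      9
LOAD 1   9 6
OVER     9 6 9
MUL      9 54
SUB      -45
PUSH -2  -45 -2
POP      -45
PUSH 10  -45 10
STORE 1  -45
DUP      -45 -45
OVER     -45 -45 -45
NEG      -45 -45 45
PUSH 5   -45 -45 45 5
DUP      -45 -45 45 5 5
SUB      -45 -45 45 0
EQ       -45 -45 0
MUL      -45 0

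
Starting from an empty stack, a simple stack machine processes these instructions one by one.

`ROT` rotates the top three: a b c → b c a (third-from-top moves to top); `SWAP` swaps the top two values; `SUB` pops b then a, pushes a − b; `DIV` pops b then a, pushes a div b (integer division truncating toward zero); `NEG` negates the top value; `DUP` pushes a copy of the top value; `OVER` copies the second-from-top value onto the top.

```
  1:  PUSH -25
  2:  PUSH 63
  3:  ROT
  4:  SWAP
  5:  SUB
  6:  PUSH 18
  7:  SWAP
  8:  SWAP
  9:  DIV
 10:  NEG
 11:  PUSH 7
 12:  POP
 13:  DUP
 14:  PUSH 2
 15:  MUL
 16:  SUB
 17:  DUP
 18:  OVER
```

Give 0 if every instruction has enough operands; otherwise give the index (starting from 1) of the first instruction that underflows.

3

PUSH -25 → [-25]
PUSH 63  → [-25, 63]
ROT  — needs 3 operands, stack has 2 → underflow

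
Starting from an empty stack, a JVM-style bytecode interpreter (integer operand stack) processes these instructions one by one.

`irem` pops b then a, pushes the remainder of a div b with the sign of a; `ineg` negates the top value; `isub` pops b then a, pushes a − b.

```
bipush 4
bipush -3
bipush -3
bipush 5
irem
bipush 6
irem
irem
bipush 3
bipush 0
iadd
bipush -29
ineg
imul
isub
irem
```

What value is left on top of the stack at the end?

bipush 4    4
bipush -3   4 -3
bipush -3   4 -3 -3
bipush 5    4 -3 -3 5
irem        4 -3 -3
bipush 6    4 -3 -3 6
irem        4 -3 -3
irem        4 0
bipush 3    4 0 3
bipush 0    4 0 3 0
iadd        4 0 3
bipush -29  4 0 3 -29
ineg        4 0 3 29
imul        4 0 87
isub        4 -87
irem        4

4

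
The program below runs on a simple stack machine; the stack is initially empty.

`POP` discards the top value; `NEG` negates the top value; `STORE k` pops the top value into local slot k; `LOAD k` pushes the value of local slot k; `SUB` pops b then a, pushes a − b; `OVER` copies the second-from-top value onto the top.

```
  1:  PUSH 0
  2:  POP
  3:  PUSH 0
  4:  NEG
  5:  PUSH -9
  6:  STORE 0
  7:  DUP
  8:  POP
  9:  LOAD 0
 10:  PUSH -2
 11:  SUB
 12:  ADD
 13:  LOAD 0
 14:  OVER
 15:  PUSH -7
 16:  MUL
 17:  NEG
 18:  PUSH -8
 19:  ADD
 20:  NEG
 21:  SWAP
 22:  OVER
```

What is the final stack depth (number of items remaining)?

PUSH 0  : 0
POP     : (empty)
PUSH 0  : 0
NEG     : 0
PUSH -9 : 0 -9
STORE 0 : 0
DUP     : 0 0
POP     : 0
LOAD 0  : 0 -9
PUSH -2 : 0 -9 -2
SUB     : 0 -7
ADD     : -7
LOAD 0  : -7 -9
OVER    : -7 -9 -7
PUSH -7 : -7 -9 -7 -7
MUL     : -7 -9 49
NEG     : -7 -9 -49
PUSH -8 : -7 -9 -49 -8
ADD     : -7 -9 -57
NEG     : -7 -9 57
SWAP    : -7 57 -9
OVER    : -7 57 -9 57

4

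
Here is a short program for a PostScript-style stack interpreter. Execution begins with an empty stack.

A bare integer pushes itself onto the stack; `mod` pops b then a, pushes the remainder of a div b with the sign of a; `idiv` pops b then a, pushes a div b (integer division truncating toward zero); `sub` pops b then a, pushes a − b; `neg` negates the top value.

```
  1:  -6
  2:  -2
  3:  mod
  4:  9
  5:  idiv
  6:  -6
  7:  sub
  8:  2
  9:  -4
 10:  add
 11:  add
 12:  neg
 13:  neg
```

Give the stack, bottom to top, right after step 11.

-6    -6
-2    -6 -2
mod   0
9     0 9
idiv  0
-6    0 -6
sub   6
2     6 2
-4    6 2 -4
add   6 -2
add   4

[4]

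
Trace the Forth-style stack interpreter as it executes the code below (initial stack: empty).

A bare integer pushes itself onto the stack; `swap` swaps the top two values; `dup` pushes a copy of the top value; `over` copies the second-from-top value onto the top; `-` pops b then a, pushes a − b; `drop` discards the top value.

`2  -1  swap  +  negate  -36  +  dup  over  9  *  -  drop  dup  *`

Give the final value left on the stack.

2       [2]
-1      [2, -1]
swap    [-1, 2]
+       [1]
negate  [-1]
-36     [-1, -36]
+       [-37]
dup     [-37, -37]
over    [-37, -37, -37]
9       [-37, -37, -37, 9]
*       [-37, -37, -333]
-       [-37, 296]
drop    [-37]
dup     [-37, -37]
*       [1369]

1369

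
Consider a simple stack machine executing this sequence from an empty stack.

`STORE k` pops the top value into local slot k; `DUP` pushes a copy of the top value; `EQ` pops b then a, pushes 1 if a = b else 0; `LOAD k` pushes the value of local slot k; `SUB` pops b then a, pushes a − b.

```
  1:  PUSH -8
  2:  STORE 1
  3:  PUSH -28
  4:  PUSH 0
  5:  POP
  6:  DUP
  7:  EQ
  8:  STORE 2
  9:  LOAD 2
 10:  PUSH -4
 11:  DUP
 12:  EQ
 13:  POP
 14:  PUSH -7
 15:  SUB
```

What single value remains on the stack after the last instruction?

8

PUSH -8  : -8
STORE 1  : (empty)
PUSH -28 : -28
PUSH 0   : -28 0
POP      : -28
DUP      : -28 -28
EQ       : 1
STORE 2  : (empty)
LOAD 2   : 1
PUSH -4  : 1 -4
DUP      : 1 -4 -4
EQ       : 1 1
POP      : 1
PUSH -7  : 1 -7
SUB      : 8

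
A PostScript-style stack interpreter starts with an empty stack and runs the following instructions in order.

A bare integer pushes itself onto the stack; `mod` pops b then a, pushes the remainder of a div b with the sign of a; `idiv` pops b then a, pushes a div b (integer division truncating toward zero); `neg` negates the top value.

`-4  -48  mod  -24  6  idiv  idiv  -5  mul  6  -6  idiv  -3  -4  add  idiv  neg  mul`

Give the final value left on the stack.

-4    [-4]
-48   [-4, -48]
mod   [-4]
-24   [-4, -24]
6     [-4, -24, 6]
idiv  [-4, -4]
idiv  [1]
-5    [1, -5]
mul   [-5]
6     [-5, 6]
-6    [-5, 6, -6]
idiv  [-5, -1]
-3    [-5, -1, -3]
-4    [-5, -1, -3, -4]
add   [-5, -1, -7]
idiv  [-5, 0]
neg   [-5, 0]
mul   [0]

0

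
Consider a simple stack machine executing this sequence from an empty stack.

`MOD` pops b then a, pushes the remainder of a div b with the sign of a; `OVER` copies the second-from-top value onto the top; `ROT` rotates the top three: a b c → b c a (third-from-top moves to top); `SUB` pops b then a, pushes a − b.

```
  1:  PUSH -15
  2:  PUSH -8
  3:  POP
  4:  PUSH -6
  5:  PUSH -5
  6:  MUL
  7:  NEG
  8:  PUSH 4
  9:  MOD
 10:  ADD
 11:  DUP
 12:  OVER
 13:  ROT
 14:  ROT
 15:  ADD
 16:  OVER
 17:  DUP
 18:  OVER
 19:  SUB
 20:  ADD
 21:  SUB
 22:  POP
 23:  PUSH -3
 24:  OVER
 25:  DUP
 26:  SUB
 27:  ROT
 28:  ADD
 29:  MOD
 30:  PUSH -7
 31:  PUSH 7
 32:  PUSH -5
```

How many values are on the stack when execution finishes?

PUSH -15 -> -15
PUSH -8  -> -15 -8
POP      -> -15
PUSH -6  -> -15 -6
PUSH -5  -> -15 -6 -5
MUL      -> -15 30
NEG      -> -15 -30
PUSH 4   -> -15 -30 4
MOD      -> -15 -2
ADD      -> -17
DUP      -> -17 -17
OVER     -> -17 -17 -17
ROT      -> -17 -17 -17
ROT      -> -17 -17 -17
ADD      -> -17 -34
OVER     -> -17 -34 -17
DUP      -> -17 -34 -17 -17
OVER     -> -17 -34 -17 -17 -17
SUB      -> -17 -34 -17 0
ADD      -> -17 -34 -17
SUB      -> -17 -17
POP      -> -17
PUSH -3  -> -17 -3
OVER     -> -17 -3 -17
DUP      -> -17 -3 -17 -17
SUB      -> -17 -3 0
ROT      -> -3 0 -17
ADD      -> -3 -17
MOD      -> -3
PUSH -7  -> -3 -7
PUSH 7   -> -3 -7 7
PUSH -5  -> -3 -7 7 -5

4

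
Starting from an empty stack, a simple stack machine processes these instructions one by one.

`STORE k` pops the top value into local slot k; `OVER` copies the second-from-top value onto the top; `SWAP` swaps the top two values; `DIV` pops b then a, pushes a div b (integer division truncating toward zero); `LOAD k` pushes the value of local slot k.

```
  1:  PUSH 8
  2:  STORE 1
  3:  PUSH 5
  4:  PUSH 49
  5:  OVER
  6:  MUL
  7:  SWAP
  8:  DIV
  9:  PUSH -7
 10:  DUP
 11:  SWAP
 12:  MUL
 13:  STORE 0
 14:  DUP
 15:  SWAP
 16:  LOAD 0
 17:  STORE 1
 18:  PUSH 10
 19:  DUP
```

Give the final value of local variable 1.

PUSH 8  → 8
STORE 1 → (empty)
PUSH 5  → 5
PUSH 49 → 5 49
OVER    → 5 49 5
MUL     → 5 245
SWAP    → 245 5
DIV     → 49
PUSH -7 → 49 -7
DUP     → 49 -7 -7
SWAP    → 49 -7 -7
MUL     → 49 49
STORE 0 → 49
DUP     → 49 49
SWAP    → 49 49
LOAD 0  → 49 49 49
STORE 1 → 49 49
PUSH 10 → 49 49 10
DUP     → 49 49 10 10

49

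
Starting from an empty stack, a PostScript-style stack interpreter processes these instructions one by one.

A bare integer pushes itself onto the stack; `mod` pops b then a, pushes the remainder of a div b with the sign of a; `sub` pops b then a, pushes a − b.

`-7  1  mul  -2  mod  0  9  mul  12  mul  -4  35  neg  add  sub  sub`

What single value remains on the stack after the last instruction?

-7  : -7
1   : -7 1
mul : -7
-2  : -7 -2
mod : -1
0   : -1 0
9   : -1 0 9
mul : -1 0
12  : -1 0 12
mul : -1 0
-4  : -1 0 -4
35  : -1 0 -4 35
neg : -1 0 -4 -35
add : -1 0 -39
sub : -1 39
sub : -40

-40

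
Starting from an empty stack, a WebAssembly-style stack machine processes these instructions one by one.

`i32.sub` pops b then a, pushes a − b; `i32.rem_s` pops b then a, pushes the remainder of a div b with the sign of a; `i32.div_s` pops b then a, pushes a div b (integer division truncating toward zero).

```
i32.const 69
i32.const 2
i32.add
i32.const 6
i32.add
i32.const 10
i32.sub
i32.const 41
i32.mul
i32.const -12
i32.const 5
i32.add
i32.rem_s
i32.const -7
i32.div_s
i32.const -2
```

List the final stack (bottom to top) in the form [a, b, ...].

[0, -2]

i32.const 69  → 69
i32.const 2   → 69 2
i32.add       → 71
i32.const 6   → 71 6
i32.add       → 77
i32.const 10  → 77 10
i32.sub       → 67
i32.const 41  → 67 41
i32.mul       → 2747
i32.const -12 → 2747 -12
i32.const 5   → 2747 -12 5
i32.add       → 2747 -7
i32.rem_s     → 3
i32.const -7  → 3 -7
i32.div_s     → 0
i32.const -2  → 0 -2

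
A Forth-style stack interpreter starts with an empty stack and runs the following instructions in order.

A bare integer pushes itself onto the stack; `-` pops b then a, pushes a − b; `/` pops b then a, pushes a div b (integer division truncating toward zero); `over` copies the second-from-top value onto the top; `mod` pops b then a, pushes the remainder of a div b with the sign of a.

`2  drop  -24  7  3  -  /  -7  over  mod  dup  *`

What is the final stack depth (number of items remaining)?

2    : 2
drop : (empty)
-24  : -24
7    : -24 7
3    : -24 7 3
-    : -24 4
/    : -6
-7   : -6 -7
over : -6 -7 -6
mod  : -6 -1
dup  : -6 -1 -1
*    : -6 1

2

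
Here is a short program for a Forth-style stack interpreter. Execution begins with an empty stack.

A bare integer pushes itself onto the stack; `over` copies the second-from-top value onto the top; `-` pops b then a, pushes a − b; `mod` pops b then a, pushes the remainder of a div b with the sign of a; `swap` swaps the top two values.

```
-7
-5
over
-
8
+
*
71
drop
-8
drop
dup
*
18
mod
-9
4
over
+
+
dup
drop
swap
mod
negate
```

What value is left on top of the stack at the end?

2

-7     : [-7]
-5     : [-7, -5]
over   : [-7, -5, -7]
-      : [-7, 2]
8      : [-7, 2, 8]
+      : [-7, 10]
*      : [-70]
71     : [-70, 71]
drop   : [-70]
-8     : [-70, -8]
drop   : [-70]
dup    : [-70, -70]
*      : [4900]
18     : [4900, 18]
mod    : [4]
-9     : [4, -9]
4      : [4, -9, 4]
over   : [4, -9, 4, -9]
+      : [4, -9, -5]
+      : [4, -14]
dup    : [4, -14, -14]
drop   : [4, -14]
swap   : [-14, 4]
mod    : [-2]
negate : [2]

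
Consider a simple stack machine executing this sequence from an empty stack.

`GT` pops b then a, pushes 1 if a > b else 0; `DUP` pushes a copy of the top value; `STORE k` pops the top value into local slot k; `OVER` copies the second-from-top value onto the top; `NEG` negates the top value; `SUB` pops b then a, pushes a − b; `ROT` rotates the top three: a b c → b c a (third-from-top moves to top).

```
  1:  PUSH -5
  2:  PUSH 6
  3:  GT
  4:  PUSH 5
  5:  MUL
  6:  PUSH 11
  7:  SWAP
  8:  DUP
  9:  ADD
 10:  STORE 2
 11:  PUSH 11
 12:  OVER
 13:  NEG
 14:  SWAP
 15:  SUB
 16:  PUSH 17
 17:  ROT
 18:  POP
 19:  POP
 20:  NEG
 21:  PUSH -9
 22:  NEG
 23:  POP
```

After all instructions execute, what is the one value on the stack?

22

PUSH -5 -> -5
PUSH 6  -> -5 6
GT      -> 0
PUSH 5  -> 0 5
MUL     -> 0
PUSH 11 -> 0 11
SWAP    -> 11 0
DUP     -> 11 0 0
ADD     -> 11 0
STORE 2 -> 11
PUSH 11 -> 11 11
OVER    -> 11 11 11
NEG     -> 11 11 -11
SWAP    -> 11 -11 11
SUB     -> 11 -22
PUSH 17 -> 11 -22 17
ROT     -> -22 17 11
POP     -> -22 17
POP     -> -22
NEG     -> 22
PUSH -9 -> 22 -9
NEG     -> 22 9
POP     -> 22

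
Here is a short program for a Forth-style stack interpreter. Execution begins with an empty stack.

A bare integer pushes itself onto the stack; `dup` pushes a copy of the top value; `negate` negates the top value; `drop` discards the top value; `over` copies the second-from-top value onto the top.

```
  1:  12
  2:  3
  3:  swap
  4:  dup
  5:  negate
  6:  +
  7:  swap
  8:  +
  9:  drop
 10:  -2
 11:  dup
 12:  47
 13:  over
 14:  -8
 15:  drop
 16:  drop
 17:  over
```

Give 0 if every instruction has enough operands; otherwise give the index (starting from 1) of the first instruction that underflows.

0

12     -> 12
3      -> 12 3
swap   -> 3 12
dup    -> 3 12 12
negate -> 3 12 -12
+      -> 3 0
swap   -> 0 3
+      -> 3
drop   -> (empty)
-2     -> -2
dup    -> -2 -2
47     -> -2 -2 47
over   -> -2 -2 47 -2
-8     -> -2 -2 47 -2 -8
drop   -> -2 -2 47 -2
drop   -> -2 -2 47
over   -> -2 -2 47 -2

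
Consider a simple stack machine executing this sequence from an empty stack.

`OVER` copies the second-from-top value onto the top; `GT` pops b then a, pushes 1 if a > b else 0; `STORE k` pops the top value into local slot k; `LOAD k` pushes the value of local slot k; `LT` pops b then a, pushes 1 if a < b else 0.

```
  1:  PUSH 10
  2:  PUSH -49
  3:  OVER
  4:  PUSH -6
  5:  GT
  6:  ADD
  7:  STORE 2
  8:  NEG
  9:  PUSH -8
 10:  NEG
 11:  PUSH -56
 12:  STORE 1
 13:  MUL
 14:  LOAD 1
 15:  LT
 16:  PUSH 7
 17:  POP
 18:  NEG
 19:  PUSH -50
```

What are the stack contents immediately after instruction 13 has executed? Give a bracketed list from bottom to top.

[-80]

PUSH 10   [10]
PUSH -49  [10, -49]
OVER      [10, -49, 10]
PUSH -6   [10, -49, 10, -6]
GT        [10, -49, 1]
ADD       [10, -48]
STORE 2   [10]
NEG       [-10]
PUSH -8   [-10, -8]
NEG       [-10, 8]
PUSH -56  [-10, 8, -56]
STORE 1   [-10, 8]
MUL       [-80]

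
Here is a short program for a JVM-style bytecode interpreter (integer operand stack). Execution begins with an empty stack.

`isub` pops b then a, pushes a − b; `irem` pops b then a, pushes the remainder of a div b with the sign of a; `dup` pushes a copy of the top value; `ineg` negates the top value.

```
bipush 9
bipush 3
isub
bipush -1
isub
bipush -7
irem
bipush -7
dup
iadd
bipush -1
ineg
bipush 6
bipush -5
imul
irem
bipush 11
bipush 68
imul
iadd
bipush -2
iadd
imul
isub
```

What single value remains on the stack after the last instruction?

10458

bipush 9   9
bipush 3   9 3
isub       6
bipush -1  6 -1
isub       7
bipush -7  7 -7
irem       0
bipush -7  0 -7
dup        0 -7 -7
iadd       0 -14
bipush -1  0 -14 -1
ineg       0 -14 1
bipush 6   0 -14 1 6
bipush -5  0 -14 1 6 -5
imul       0 -14 1 -30
irem       0 -14 1
bipush 11  0 -14 1 11
bipush 68  0 -14 1 11 68
imul       0 -14 1 748
iadd       0 -14 749
bipush -2  0 -14 749 -2
iadd       0 -14 747
imul       0 -10458
isub       10458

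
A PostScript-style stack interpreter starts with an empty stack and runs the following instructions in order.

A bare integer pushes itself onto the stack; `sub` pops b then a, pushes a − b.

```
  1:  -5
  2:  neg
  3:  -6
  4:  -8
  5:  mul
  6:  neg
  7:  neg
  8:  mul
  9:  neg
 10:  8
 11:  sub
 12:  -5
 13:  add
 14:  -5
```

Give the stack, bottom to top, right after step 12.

[-248, -5]

-5   [-5]
neg  [5]
-6   [5, -6]
-8   [5, -6, -8]
mul  [5, 48]
neg  [5, -48]
neg  [5, 48]
mul  [240]
neg  [-240]
8    [-240, 8]
sub  [-248]
-5   [-248, -5]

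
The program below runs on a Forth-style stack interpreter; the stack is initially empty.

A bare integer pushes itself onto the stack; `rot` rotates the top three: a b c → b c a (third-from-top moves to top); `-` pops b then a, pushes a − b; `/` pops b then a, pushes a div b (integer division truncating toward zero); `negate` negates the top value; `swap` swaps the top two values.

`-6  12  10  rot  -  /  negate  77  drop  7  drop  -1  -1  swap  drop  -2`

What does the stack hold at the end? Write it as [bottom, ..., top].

[0, -1, -2]

-6     : -6
12     : -6 12
10     : -6 12 10
rot    : 12 10 -6
-      : 12 16
/      : 0
negate : 0
77     : 0 77
drop   : 0
7      : 0 7
drop   : 0
-1     : 0 -1
-1     : 0 -1 -1
swap   : 0 -1 -1
drop   : 0 -1
-2     : 0 -1 -2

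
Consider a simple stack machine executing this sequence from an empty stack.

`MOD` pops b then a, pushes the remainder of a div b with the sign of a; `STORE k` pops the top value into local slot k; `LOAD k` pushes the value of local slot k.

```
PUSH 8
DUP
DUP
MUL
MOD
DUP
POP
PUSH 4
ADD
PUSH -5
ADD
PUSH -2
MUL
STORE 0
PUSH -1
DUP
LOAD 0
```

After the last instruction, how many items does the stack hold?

PUSH 8  → [8]
DUP     → [8, 8]
DUP     → [8, 8, 8]
MUL     → [8, 64]
MOD     → [8]
DUP     → [8, 8]
POP     → [8]
PUSH 4  → [8, 4]
ADD     → [12]
PUSH -5 → [12, -5]
ADD     → [7]
PUSH -2 → [7, -2]
MUL     → [-14]
STORE 0 → []
PUSH -1 → [-1]
DUP     → [-1, -1]
LOAD 0  → [-1, -1, -14]

3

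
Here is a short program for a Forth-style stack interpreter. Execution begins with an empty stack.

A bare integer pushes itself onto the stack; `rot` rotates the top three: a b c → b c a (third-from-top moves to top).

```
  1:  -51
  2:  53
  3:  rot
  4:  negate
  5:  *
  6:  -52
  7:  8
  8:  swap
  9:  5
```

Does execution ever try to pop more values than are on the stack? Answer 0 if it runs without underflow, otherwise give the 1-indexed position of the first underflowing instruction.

3

-51 -> -51
53  -> -51 53
rot  — needs 3 operands, stack has 2 → underflow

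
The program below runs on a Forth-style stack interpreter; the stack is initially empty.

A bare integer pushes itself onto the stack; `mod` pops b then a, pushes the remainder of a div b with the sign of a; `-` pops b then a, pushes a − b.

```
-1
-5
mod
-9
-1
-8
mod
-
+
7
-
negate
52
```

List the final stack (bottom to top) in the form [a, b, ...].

-1      [-1]
-5      [-1, -5]
mod     [-1]
-9      [-1, -9]
-1      [-1, -9, -1]
-8      [-1, -9, -1, -8]
mod     [-1, -9, -1]
-       [-1, -8]
+       [-9]
7       [-9, 7]
-       [-16]
negate  [16]
52      [16, 52]

[16, 52]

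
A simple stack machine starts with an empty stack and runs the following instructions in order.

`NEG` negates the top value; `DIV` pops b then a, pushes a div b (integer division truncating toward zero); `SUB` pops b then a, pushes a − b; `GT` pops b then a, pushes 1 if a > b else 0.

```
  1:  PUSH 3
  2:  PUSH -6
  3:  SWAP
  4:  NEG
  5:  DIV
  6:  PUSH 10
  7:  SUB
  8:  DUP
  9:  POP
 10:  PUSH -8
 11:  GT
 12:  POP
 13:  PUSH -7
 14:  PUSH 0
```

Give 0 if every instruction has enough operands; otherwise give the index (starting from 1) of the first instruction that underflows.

0

PUSH 3  → [3]
PUSH -6 → [3, -6]
SWAP    → [-6, 3]
NEG     → [-6, -3]
DIV     → [2]
PUSH 10 → [2, 10]
SUB     → [-8]
DUP     → [-8, -8]
POP     → [-8]
PUSH -8 → [-8, -8]
GT      → [0]
POP     → []
PUSH -7 → [-7]
PUSH 0  → [-7, 0]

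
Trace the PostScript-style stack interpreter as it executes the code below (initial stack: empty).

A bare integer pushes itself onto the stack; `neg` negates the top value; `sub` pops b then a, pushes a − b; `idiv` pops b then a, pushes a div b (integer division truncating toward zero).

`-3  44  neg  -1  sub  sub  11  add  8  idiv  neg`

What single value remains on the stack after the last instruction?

-3   : -3
44   : -3 44
neg  : -3 -44
-1   : -3 -44 -1
sub  : -3 -43
sub  : 40
11   : 40 11
add  : 51
8    : 51 8
idiv : 6
neg  : -6

-6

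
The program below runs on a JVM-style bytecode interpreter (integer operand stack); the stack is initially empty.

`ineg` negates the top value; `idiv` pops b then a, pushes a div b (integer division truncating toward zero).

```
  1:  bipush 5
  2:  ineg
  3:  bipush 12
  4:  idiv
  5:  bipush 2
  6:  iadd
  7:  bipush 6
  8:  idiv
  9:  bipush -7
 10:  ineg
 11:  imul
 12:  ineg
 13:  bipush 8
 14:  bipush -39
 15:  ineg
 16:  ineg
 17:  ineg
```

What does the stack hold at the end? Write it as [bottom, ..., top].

[0, 8, 39]

bipush 5   → 5
ineg       → -5
bipush 12  → -5 12
idiv       → 0
bipush 2   → 0 2
iadd       → 2
bipush 6   → 2 6
idiv       → 0
bipush -7  → 0 -7
ineg       → 0 7
imul       → 0
ineg       → 0
bipush 8   → 0 8
bipush -39 → 0 8 -39
ineg       → 0 8 39
ineg       → 0 8 -39
ineg       → 0 8 39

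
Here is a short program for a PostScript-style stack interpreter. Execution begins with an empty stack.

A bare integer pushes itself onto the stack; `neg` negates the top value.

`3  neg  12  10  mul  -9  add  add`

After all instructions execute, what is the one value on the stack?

108

3    3
neg  -3
12   -3 12
10   -3 12 10
mul  -3 120
-9   -3 120 -9
add  -3 111
add  108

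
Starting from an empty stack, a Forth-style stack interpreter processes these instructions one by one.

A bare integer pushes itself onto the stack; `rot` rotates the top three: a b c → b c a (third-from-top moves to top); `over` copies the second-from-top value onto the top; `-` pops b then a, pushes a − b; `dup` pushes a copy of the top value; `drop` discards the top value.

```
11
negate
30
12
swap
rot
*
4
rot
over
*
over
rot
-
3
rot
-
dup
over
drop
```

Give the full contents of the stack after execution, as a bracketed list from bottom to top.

[-330, 0, -45, -45]

11     : [11]
negate : [-11]
30     : [-11, 30]
12     : [-11, 30, 12]
swap   : [-11, 12, 30]
rot    : [12, 30, -11]
*      : [12, -330]
4      : [12, -330, 4]
rot    : [-330, 4, 12]
over   : [-330, 4, 12, 4]
*      : [-330, 4, 48]
over   : [-330, 4, 48, 4]
rot    : [-330, 48, 4, 4]
-      : [-330, 48, 0]
3      : [-330, 48, 0, 3]
rot    : [-330, 0, 3, 48]
-      : [-330, 0, -45]
dup    : [-330, 0, -45, -45]
over   : [-330, 0, -45, -45, -45]
drop   : [-330, 0, -45, -45]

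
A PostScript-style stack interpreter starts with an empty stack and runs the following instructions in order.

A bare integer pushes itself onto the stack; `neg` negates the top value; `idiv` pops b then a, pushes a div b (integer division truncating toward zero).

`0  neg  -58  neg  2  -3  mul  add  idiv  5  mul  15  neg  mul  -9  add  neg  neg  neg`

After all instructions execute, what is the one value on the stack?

0    -> [0]
neg  -> [0]
-58  -> [0, -58]
neg  -> [0, 58]
2    -> [0, 58, 2]
-3   -> [0, 58, 2, -3]
mul  -> [0, 58, -6]
add  -> [0, 52]
idiv -> [0]
5    -> [0, 5]
mul  -> [0]
15   -> [0, 15]
neg  -> [0, -15]
mul  -> [0]
-9   -> [0, -9]
add  -> [-9]
neg  -> [9]
neg  -> [-9]
neg  -> [9]

9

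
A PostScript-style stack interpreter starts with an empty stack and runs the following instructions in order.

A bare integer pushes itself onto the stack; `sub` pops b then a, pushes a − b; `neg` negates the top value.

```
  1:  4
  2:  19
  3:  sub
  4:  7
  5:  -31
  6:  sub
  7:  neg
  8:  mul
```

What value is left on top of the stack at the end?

570

4    [4]
19   [4, 19]
sub  [-15]
7    [-15, 7]
-31  [-15, 7, -31]
sub  [-15, 38]
neg  [-15, -38]
mul  [570]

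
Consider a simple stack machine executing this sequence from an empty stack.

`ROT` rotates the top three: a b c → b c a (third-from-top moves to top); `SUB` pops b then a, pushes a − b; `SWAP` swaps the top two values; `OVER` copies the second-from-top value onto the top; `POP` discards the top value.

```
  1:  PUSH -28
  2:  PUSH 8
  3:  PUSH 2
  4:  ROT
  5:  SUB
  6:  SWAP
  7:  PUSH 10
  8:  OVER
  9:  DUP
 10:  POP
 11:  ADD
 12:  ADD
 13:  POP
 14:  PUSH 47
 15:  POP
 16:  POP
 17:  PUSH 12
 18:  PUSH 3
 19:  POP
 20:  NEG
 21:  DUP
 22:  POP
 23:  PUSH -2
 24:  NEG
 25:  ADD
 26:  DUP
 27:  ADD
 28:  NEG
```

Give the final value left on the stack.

PUSH -28 -> -28
PUSH 8   -> -28 8
PUSH 2   -> -28 8 2
ROT      -> 8 2 -28
SUB      -> 8 30
SWAP     -> 30 8
PUSH 10  -> 30 8 10
OVER     -> 30 8 10 8
DUP      -> 30 8 10 8 8
POP      -> 30 8 10 8
ADD      -> 30 8 18
ADD      -> 30 26
POP      -> 30
PUSH 47  -> 30 47
POP      -> 30
POP      -> (empty)
PUSH 12  -> 12
PUSH 3   -> 12 3
POP      -> 12
NEG      -> -12
DUP      -> -12 -12
POP      -> -12
PUSH -2  -> -12 -2
NEG      -> -12 2
ADD      -> -10
DUP      -> -10 -10
ADD      -> -20
NEG      -> 20

20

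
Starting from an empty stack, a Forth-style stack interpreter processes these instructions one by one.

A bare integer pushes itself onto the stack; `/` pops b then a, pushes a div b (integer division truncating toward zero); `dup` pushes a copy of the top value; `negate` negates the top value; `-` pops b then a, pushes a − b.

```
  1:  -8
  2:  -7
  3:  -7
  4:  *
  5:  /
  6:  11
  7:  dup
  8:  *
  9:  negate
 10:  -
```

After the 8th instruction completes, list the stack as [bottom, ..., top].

-8   -8
-7   -8 -7
-7   -8 -7 -7
*    -8 49
/    0
11   0 11
dup  0 11 11
*    0 121

[0, 121]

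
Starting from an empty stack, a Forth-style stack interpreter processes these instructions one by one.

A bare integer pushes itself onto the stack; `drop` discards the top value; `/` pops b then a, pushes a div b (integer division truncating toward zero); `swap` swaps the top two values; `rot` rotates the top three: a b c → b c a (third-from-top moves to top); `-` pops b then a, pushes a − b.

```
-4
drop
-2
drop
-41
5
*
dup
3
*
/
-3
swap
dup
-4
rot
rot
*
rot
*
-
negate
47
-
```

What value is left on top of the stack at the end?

-43

-4     : -4
drop   : (empty)
-2     : -2
drop   : (empty)
-41    : -41
5      : -41 5
*      : -205
dup    : -205 -205
3      : -205 -205 3
*      : -205 -615
/      : 0
-3     : 0 -3
swap   : -3 0
dup    : -3 0 0
-4     : -3 0 0 -4
rot    : -3 0 -4 0
rot    : -3 -4 0 0
*      : -3 -4 0
rot    : -4 0 -3
*      : -4 0
-      : -4
negate : 4
47     : 4 47
-      : -43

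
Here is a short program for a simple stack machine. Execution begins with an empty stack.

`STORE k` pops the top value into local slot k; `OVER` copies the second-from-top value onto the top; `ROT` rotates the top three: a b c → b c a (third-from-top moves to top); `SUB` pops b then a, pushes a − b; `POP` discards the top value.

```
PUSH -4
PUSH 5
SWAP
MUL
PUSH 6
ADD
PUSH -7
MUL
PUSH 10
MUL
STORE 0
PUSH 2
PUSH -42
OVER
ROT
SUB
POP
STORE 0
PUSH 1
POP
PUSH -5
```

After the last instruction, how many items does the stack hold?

PUSH -4  -> -4
PUSH 5   -> -4 5
SWAP     -> 5 -4
MUL      -> -20
PUSH 6   -> -20 6
ADD      -> -14
PUSH -7  -> -14 -7
MUL      -> 98
PUSH 10  -> 98 10
MUL      -> 980
STORE 0  -> (empty)
PUSH 2   -> 2
PUSH -42 -> 2 -42
OVER     -> 2 -42 2
ROT      -> -42 2 2
SUB      -> -42 0
POP      -> -42
STORE 0  -> (empty)
PUSH 1   -> 1
POP      -> (empty)
PUSH -5  -> -5

1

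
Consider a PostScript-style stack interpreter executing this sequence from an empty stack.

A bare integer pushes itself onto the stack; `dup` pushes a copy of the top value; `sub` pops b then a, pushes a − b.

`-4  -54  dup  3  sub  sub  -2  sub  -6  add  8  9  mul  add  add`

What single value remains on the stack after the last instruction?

-4  -> -4
-54 -> -4 -54
dup -> -4 -54 -54
3   -> -4 -54 -54 3
sub -> -4 -54 -57
sub -> -4 3
-2  -> -4 3 -2
sub -> -4 5
-6  -> -4 5 -6
add -> -4 -1
8   -> -4 -1 8
9   -> -4 -1 8 9
mul -> -4 -1 72
add -> -4 71
add -> 67

67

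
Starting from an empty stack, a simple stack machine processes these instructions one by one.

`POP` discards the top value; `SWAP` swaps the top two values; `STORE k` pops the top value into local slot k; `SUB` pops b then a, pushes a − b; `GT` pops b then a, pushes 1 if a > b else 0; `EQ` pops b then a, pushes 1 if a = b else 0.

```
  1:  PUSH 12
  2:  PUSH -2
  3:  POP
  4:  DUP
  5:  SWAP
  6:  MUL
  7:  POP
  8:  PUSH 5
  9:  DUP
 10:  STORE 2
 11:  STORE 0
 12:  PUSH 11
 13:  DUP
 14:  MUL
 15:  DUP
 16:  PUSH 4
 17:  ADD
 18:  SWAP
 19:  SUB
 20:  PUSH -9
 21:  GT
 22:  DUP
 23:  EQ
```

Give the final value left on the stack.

PUSH 12  [12]
PUSH -2  [12, -2]
POP      [12]
DUP      [12, 12]
SWAP     [12, 12]
MUL      [144]
POP      []
PUSH 5   [5]
DUP      [5, 5]
STORE 2  [5]
STORE 0  []
PUSH 11  [11]
DUP      [11, 11]
MUL      [121]
DUP      [121, 121]
PUSH 4   [121, 121, 4]
ADD      [121, 125]
SWAP     [125, 121]
SUB      [4]
PUSH -9  [4, -9]
GT       [1]
DUP      [1, 1]
EQ       [1]

1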